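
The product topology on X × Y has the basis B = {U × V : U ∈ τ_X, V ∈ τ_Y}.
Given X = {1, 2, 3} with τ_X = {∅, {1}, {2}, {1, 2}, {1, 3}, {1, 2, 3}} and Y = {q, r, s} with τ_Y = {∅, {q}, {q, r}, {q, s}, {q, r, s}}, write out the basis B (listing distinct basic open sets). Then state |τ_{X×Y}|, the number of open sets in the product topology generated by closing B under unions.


Basis B = {∅ × ∅, {1} × {q}, {2} × {q}, {1} × {q, r}, {1} × {q, s}, {1, 2} × {q}, {1, 3} × {q}, {2} × {q, r}, {2} × {q, s}, {1} × {q, r, s}, {1, 2, 3} × {q}, {2} × {q, r, s}, {1, 2} × {q, r}, {1, 3} × {q, r}, {1, 2} × {q, s}, {1, 3} × {q, s}, {1, 2} × {q, r, s}, {1, 3} × {q, r, s}, {1, 2, 3} × {q, r}, {1, 2, 3} × {q, s}, {1, 2, 3} × {q, r, s}}; |τ_{X×Y}| = 70.

Enumerate products U × V with U ∈ τ_X, V ∈ τ_Y (deduplicated):
  ∅ × ∅ = {} (∅)
  {1} × {q} = {(1,q)}
  {2} × {q} = {(2,q)}
  {1} × {q, r} = {(1,q), (1,r)}
  {1} × {q, s} = {(1,q), (1,s)}
  {1, 2} × {q} = {(1,q), (2,q)}
  {1, 3} × {q} = {(1,q), (3,q)}
  {2} × {q, r} = {(2,q), (2,r)}
  {2} × {q, s} = {(2,q), (2,s)}
  {1} × {q, r, s} = {(1,q), (1,r), (1,s)}
  {1, 2, 3} × {q} = {(1,q), (2,q), (3,q)}
  {2} × {q, r, s} = {(2,q), (2,r), (2,s)}
  {1, 2} × {q, r} = {(1,q), (1,r), (2,q), (2,r)}
  {1, 3} × {q, r} = {(1,q), (1,r), (3,q), (3,r)}
  {1, 2} × {q, s} = {(1,q), (1,s), (2,q), (2,s)}
  {1, 3} × {q, s} = {(1,q), (1,s), (3,q), (3,s)}
  {1, 2} × {q, r, s} = {(1,q), (1,r), (1,s), (2,q), (2,r), (2,s)}
  {1, 3} × {q, r, s} = {(1,q), (1,r), (1,s), (3,q), (3,r), (3,s)}
  {1, 2, 3} × {q, r} = {(1,q), (1,r), (2,q), (2,r), (3,q), (3,r)}
  {1, 2, 3} × {q, s} = {(1,q), (1,s), (2,q), (2,s), (3,q), (3,s)}
  {1, 2, 3} × {q, r, s} = {(1,q), (1,r), (1,s), (2,q), (2,r), (2,s), (3,q), (3,r), (3,s)}
These 21 distinct sets form the basis B.
Close under arbitrary unions to get τ_{X×Y}; counting gives |τ_{X×Y}| = 70.


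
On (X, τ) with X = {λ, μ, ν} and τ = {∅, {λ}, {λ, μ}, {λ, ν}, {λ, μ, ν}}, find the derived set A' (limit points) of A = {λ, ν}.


A' = {μ, ν}

For each x ∈ X, list the open sets U ∈ τ with x ∈ U, then check whether U ∩ (A ∖ {x}) ≠ ∅ for every such U.
  x = λ: open {λ} ∋ x has {λ} ∩ (A ∖ {λ}) = ∅, so x is NOT a limit point.
  x = μ: opens ∋ x are {λ, μ}, {λ, μ, ν}; each meets A ∖ {μ}, so x IS a limit point.
  x = ν: opens ∋ x are {λ, ν}, {λ, μ, ν}; each meets A ∖ {ν}, so x IS a limit point.
Collecting: A' = {μ, ν}.


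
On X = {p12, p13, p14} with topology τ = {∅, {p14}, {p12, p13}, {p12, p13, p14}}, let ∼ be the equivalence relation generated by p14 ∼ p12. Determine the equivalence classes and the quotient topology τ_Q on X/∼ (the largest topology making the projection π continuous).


X/∼ = {[p12=p14], [p13]}; |τ_Q| = 2.

Equivalence classes: [p12=p14], [p13].
Quotient map π: X → X/∼ sends p12 ↦ [p12=p14], p13 ↦ [p13], p14 ↦ [p12=p14].
For each subset V ⊆ X/∼, compute π^{-1}(V) ⊆ X and check whether π^{-1}(V) ∈ τ. V is open in τ_Q iff π^{-1}(V) ∈ τ.
  V = {}: π^{-1}(V) = ∅ ∈ τ ✓.
  V = {[p12=p14]}: π^{-1}(V) = {p12, p14} ∉ τ ✗.
  V = {[p13]}: π^{-1}(V) = {p13} ∉ τ ✗.
  V = {[p12=p14], [p13]}: π^{-1}(V) = {p12, p13, p14} ∈ τ ✓.
Open sets in the quotient: τ_Q = {{}, {[p12=p14], [p13]}} (2 elements).


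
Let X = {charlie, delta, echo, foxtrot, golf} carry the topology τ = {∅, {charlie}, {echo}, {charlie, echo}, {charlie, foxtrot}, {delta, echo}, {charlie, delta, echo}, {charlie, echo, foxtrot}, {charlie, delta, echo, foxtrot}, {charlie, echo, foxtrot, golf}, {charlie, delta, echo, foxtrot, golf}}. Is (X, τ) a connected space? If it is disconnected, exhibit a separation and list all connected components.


(X, τ) is connected.

Find clopen sets (U ∈ τ with X ∖ U ∈ τ):
  U = ∅, X ∖ U = {charlie, delta, echo, foxtrot, golf} — both open, so U is clopen.
  U = {charlie, delta, echo, foxtrot, golf}, X ∖ U = ∅ — both open, so U is clopen.
Only trivial clopens (∅ and X) exist, so (X, τ) is connected.
Compute connected components by grouping points that agree on all clopens:
  component: {charlie, delta, echo, foxtrot, golf}


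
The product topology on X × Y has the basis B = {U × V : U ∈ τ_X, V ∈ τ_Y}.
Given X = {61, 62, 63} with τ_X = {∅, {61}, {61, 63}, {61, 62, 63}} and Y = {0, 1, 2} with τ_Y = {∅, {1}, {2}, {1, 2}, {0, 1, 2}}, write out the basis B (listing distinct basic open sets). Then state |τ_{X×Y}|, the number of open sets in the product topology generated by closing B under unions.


Basis B = {∅ × ∅, {61} × {1}, {61} × {2}, {61} × {1, 2}, {61, 63} × {1}, {61, 63} × {2}, {61} × {0, 1, 2}, {61, 62, 63} × {1}, {61, 62, 63} × {2}, {61, 63} × {1, 2}, {61, 63} × {0, 1, 2}, {61, 62, 63} × {1, 2}, {61, 62, 63} × {0, 1, 2}}; |τ_{X×Y}| = 30.

Enumerate products U × V with U ∈ τ_X, V ∈ τ_Y (deduplicated):
  ∅ × ∅ = {} (∅)
  {61} × {1} = {(61,1)}
  {61} × {2} = {(61,2)}
  {61} × {1, 2} = {(61,1), (61,2)}
  {61, 63} × {1} = {(61,1), (63,1)}
  {61, 63} × {2} = {(61,2), (63,2)}
  {61} × {0, 1, 2} = {(61,0), (61,1), (61,2)}
  {61, 62, 63} × {1} = {(61,1), (62,1), (63,1)}
  {61, 62, 63} × {2} = {(61,2), (62,2), (63,2)}
  {61, 63} × {1, 2} = {(61,1), (61,2), (63,1), (63,2)}
  {61, 63} × {0, 1, 2} = {(61,0), (61,1), (61,2), (63,0), (63,1), (63,2)}
  {61, 62, 63} × {1, 2} = {(61,1), (61,2), (62,1), (62,2), (63,1), (63,2)}
  {61, 62, 63} × {0, 1, 2} = {(61,0), (61,1), (61,2), (62,0), (62,1), (62,2), (63,0), (63,1), (63,2)}
These 13 distinct sets form the basis B.
Close under arbitrary unions to get τ_{X×Y}; counting gives |τ_{X×Y}| = 30.


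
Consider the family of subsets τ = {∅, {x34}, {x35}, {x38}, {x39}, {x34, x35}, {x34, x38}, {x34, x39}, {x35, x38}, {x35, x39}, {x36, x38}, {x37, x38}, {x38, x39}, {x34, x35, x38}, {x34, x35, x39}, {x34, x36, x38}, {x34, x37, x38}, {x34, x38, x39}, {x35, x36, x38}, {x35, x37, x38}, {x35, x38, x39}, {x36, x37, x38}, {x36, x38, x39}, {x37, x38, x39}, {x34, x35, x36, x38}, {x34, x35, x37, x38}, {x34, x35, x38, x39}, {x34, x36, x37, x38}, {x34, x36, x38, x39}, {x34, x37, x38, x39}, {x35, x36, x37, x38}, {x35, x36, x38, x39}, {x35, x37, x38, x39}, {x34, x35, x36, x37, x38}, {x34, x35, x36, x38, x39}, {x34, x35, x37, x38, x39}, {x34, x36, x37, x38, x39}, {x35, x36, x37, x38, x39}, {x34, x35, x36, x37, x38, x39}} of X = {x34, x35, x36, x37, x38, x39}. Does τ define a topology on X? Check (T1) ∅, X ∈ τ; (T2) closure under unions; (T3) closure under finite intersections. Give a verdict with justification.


τ is NOT a topology on X.

Axiom (T1): ∅ ∈ τ? Yes; X ∈ τ? Yes.
Axiom (T2/T3): check pairwise unions and intersections of members of τ.
Counterexample for (T2): {x39} ∪ {x36, x37, x38} = {x36, x37, x38, x39} ∉ τ. Therefore τ is NOT a topology.


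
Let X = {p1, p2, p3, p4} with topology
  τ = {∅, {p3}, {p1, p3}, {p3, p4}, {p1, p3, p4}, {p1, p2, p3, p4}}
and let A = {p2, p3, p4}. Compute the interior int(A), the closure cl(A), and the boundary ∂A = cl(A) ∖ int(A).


int(A) = {p3, p4}, cl(A) = {p1, p2, p3, p4}, ∂A = {p1, p2}.

Closed sets in (X, τ) are complements of opens:
  closed(X, τ) = {∅, {p2}, {p1, p2}, {p2, p4}, {p1, p2, p4}, {p1, p2, p3, p4}}.
int(A) = ⋃ {U ∈ τ : U ⊆ A}. Opens contained in A: ∅, {p3}, {p3, p4}.
Taking the union of these: int(A) = {p3, p4}.
cl(A) = ⋂ {C closed : A ⊆ C}. Closed sets containing A: {p1, p2, p3, p4}.
Intersecting these: cl(A) = {p1, p2, p3, p4}.
∂A = cl(A) ∖ int(A) = {p1, p2, p3, p4} ∖ {p3, p4} = {p1, p2}.


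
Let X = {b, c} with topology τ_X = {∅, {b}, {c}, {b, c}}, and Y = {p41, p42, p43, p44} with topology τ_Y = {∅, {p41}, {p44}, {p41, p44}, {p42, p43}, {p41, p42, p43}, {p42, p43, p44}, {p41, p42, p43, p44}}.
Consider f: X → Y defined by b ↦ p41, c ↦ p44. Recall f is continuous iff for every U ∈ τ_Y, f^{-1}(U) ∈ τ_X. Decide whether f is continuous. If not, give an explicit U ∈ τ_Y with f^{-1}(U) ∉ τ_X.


f IS continuous.

Compute f^{-1}(U) for each U ∈ τ_Y:
  U = ∅: f^{-1}(U) = ∅ ∈ τ_X ✓.
  U = {p41}: f^{-1}(U) = {b} ∈ τ_X ✓.
  U = {p44}: f^{-1}(U) = {c} ∈ τ_X ✓.
  U = {p41, p44}: f^{-1}(U) = {b, c} ∈ τ_X ✓.
  U = {p42, p43}: f^{-1}(U) = ∅ ∈ τ_X ✓.
  U = {p41, p42, p43}: f^{-1}(U) = {b} ∈ τ_X ✓.
  U = {p42, p43, p44}: f^{-1}(U) = {c} ∈ τ_X ✓.
  U = {p41, p42, p43, p44}: f^{-1}(U) = {b, c} ∈ τ_X ✓.
Every preimage lies in τ_X, so f IS continuous.


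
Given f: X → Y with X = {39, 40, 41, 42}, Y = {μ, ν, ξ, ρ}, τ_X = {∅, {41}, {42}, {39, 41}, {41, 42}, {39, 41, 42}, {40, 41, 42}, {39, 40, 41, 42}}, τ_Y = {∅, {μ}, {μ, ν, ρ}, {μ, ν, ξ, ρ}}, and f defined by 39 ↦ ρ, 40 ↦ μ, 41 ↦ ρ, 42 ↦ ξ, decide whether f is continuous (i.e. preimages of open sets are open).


f is NOT continuous.

Compute f^{-1}(U) for each U ∈ τ_Y:
  U = ∅: f^{-1}(U) = ∅ ∈ τ_X ✓.
  U = {μ}: f^{-1}(U) = {40} ∉ τ_X ✗.
  U = {μ, ν, ρ}: f^{-1}(U) = {39, 40, 41} ∉ τ_X ✗.
  U = {μ, ν, ξ, ρ}: f^{-1}(U) = {39, 40, 41, 42} ∈ τ_X ✓.
Found U = {μ} with f^{-1}(U) = {40} not in τ_X. Therefore f is NOT continuous.


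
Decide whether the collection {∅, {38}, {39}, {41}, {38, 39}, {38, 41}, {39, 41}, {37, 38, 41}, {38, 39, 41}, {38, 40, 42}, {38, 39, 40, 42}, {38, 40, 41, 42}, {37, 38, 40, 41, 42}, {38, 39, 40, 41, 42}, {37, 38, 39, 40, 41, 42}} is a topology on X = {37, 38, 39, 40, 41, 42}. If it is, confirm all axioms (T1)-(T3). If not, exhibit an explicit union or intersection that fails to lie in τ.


τ is NOT a topology on X.

Axiom (T1): ∅ ∈ τ? Yes; X ∈ τ? Yes.
Axiom (T2/T3): check pairwise unions and intersections of members of τ.
Counterexample for (T2): {39} ∪ {37, 38, 41} = {37, 38, 39, 41} ∉ τ. Therefore τ is NOT a topology.


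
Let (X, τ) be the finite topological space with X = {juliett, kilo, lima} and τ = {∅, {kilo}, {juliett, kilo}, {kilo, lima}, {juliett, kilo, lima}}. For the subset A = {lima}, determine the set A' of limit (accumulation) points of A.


A' = ∅

For each x ∈ X, list the open sets U ∈ τ with x ∈ U, then check whether U ∩ (A ∖ {x}) ≠ ∅ for every such U.
  x = juliett: open {juliett, kilo} ∋ x has {juliett, kilo} ∩ (A ∖ {juliett}) = ∅, so x is NOT a limit point.
  x = kilo: open {kilo} ∋ x has {kilo} ∩ (A ∖ {kilo}) = ∅, so x is NOT a limit point.
  x = lima: open {kilo, lima} ∋ x has {kilo, lima} ∩ (A ∖ {lima}) = ∅, so x is NOT a limit point.
Collecting: A' = ∅.


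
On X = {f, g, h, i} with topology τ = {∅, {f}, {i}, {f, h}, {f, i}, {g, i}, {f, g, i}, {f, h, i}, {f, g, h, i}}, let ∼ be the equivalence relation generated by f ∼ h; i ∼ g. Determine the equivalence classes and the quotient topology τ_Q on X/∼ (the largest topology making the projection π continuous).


X/∼ = {[f=h], [g=i]}; |τ_Q| = 4.

Equivalence classes: [f=h], [g=i].
Quotient map π: X → X/∼ sends f ↦ [f=h], g ↦ [g=i], h ↦ [f=h], i ↦ [g=i].
For each subset V ⊆ X/∼, compute π^{-1}(V) ⊆ X and check whether π^{-1}(V) ∈ τ. V is open in τ_Q iff π^{-1}(V) ∈ τ.
  V = {}: π^{-1}(V) = ∅ ∈ τ ✓.
  V = {[f=h]}: π^{-1}(V) = {f, h} ∈ τ ✓.
  V = {[g=i]}: π^{-1}(V) = {g, i} ∈ τ ✓.
  V = {[f=h], [g=i]}: π^{-1}(V) = {f, g, h, i} ∈ τ ✓.
Open sets in the quotient: τ_Q = {{}, {[f=h]}, {[g=i]}, {[f=h], [g=i]}} (4 elements).


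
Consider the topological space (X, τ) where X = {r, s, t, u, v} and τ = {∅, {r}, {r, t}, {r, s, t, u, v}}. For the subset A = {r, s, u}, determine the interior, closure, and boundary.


int(A) = {r}, cl(A) = {r, s, t, u, v}, ∂A = {s, t, u, v}.

Closed sets in (X, τ) are complements of opens:
  closed(X, τ) = {∅, {s, u, v}, {s, t, u, v}, {r, s, t, u, v}}.
int(A) = ⋃ {U ∈ τ : U ⊆ A}. Opens contained in A: ∅, {r}.
Taking the union of these: int(A) = {r}.
cl(A) = ⋂ {C closed : A ⊆ C}. Closed sets containing A: {r, s, t, u, v}.
Intersecting these: cl(A) = {r, s, t, u, v}.
∂A = cl(A) ∖ int(A) = {r, s, t, u, v} ∖ {r} = {s, t, u, v}.


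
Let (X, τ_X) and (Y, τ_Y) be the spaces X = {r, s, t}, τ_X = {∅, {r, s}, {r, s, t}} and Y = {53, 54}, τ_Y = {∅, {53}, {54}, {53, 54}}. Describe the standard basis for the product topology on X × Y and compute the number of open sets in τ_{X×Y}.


Basis B = {∅ × ∅, {r, s} × {53}, {r, s} × {54}, {r, s, t} × {53}, {r, s, t} × {54}, {r, s} × {53, 54}, {r, s, t} × {53, 54}}; |τ_{X×Y}| = 9.

Enumerate products U × V with U ∈ τ_X, V ∈ τ_Y (deduplicated):
  ∅ × ∅ = {} (∅)
  {r, s} × {53} = {(r,53), (s,53)}
  {r, s} × {54} = {(r,54), (s,54)}
  {r, s, t} × {53} = {(r,53), (s,53), (t,53)}
  {r, s, t} × {54} = {(r,54), (s,54), (t,54)}
  {r, s} × {53, 54} = {(r,53), (r,54), (s,53), (s,54)}
  {r, s, t} × {53, 54} = {(r,53), (r,54), (s,53), (s,54), (t,53), (t,54)}
These 7 distinct sets form the basis B.
Close under arbitrary unions to get τ_{X×Y}; counting gives |τ_{X×Y}| = 9.


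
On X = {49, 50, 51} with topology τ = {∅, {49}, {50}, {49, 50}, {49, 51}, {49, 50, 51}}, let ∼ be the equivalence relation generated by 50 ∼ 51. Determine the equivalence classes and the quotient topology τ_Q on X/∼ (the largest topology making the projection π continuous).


X/∼ = {[49], [50=51]}; |τ_Q| = 3.

Equivalence classes: [49], [50=51].
Quotient map π: X → X/∼ sends 49 ↦ [49], 50 ↦ [50=51], 51 ↦ [50=51].
For each subset V ⊆ X/∼, compute π^{-1}(V) ⊆ X and check whether π^{-1}(V) ∈ τ. V is open in τ_Q iff π^{-1}(V) ∈ τ.
  V = {}: π^{-1}(V) = ∅ ∈ τ ✓.
  V = {[49]}: π^{-1}(V) = {49} ∈ τ ✓.
  V = {[50=51]}: π^{-1}(V) = {50, 51} ∉ τ ✗.
  V = {[49], [50=51]}: π^{-1}(V) = {49, 50, 51} ∈ τ ✓.
Open sets in the quotient: τ_Q = {{}, {[49]}, {[49], [50=51]}} (3 elements).


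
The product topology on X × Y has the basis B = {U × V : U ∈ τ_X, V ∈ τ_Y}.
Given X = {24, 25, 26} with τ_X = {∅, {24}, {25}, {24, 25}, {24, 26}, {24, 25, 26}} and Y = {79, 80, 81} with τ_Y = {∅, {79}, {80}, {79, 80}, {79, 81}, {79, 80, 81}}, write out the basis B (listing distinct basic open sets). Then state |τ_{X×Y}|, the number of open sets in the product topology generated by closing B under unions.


Basis B = {∅ × ∅, {24} × {79}, {24} × {80}, {25} × {79}, {25} × {80}, {24} × {79, 80}, {24} × {79, 81}, {24, 25} × {79}, {24, 26} × {79}, {24, 25} × {80}, {24, 26} × {80}, {25} × {79, 80}, {25} × {79, 81}, {24} × {79, 80, 81}, {24, 25, 26} × {79}, {24, 25, 26} × {80}, {25} × {79, 80, 81}, {24, 25} × {79, 80}, {24, 26} × {79, 80}, {24, 25} × {79, 81}, {24, 26} × {79, 81}, {24, 25} × {79, 80, 81}, {24, 26} × {79, 80, 81}, {24, 25, 26} × {79, 80}, {24, 25, 26} × {79, 81}, {24, 25, 26} × {79, 80, 81}}; |τ_{X×Y}| = 108.

Enumerate products U × V with U ∈ τ_X, V ∈ τ_Y (deduplicated):
  ∅ × ∅ = {} (∅)
  {24} × {79} = {(24,79)}
  {24} × {80} = {(24,80)}
  {25} × {79} = {(25,79)}
  {25} × {80} = {(25,80)}
  {24} × {79, 80} = {(24,79), (24,80)}
  {24} × {79, 81} = {(24,79), (24,81)}
  {24, 25} × {79} = {(24,79), (25,79)}
  {24, 26} × {79} = {(24,79), (26,79)}
  {24, 25} × {80} = {(24,80), (25,80)}
  {24, 26} × {80} = {(24,80), (26,80)}
  {25} × {79, 80} = {(25,79), (25,80)}
  {25} × {79, 81} = {(25,79), (25,81)}
  {24} × {79, 80, 81} = {(24,79), (24,80), (24,81)}
  {24, 25, 26} × {79} = {(24,79), (25,79), (26,79)}
  {24, 25, 26} × {80} = {(24,80), (25,80), (26,80)}
  {25} × {79, 80, 81} = {(25,79), (25,80), (25,81)}
  {24, 25} × {79, 80} = {(24,79), (24,80), (25,79), (25,80)}
  {24, 26} × {79, 80} = {(24,79), (24,80), (26,79), (26,80)}
  {24, 25} × {79, 81} = {(24,79), (24,81), (25,79), (25,81)}
  {24, 26} × {79, 81} = {(24,79), (24,81), (26,79), (26,81)}
  {24, 25} × {79, 80, 81} = {(24,79), (24,80), (24,81), (25,79), (25,80), (25,81)}
  {24, 26} × {79, 80, 81} = {(24,79), (24,80), (24,81), (26,79), (26,80), (26,81)}
  {24, 25, 26} × {79, 80} = {(24,79), (24,80), (25,79), (25,80), (26,79), (26,80)}
  {24, 25, 26} × {79, 81} = {(24,79), (24,81), (25,79), (25,81), (26,79), (26,81)}
  {24, 25, 26} × {79, 80, 81} = {(24,79), (24,80), (24,81), (25,79), (25,80), (25,81), (26,79), (26,80), (26,81)}
These 26 distinct sets form the basis B.
Close under arbitrary unions to get τ_{X×Y}; counting gives |τ_{X×Y}| = 108.


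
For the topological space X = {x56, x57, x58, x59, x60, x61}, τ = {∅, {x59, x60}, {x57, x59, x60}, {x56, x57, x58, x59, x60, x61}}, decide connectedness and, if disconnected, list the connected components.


(X, τ) is connected.

Find clopen sets (U ∈ τ with X ∖ U ∈ τ):
  U = ∅, X ∖ U = {x56, x57, x58, x59, x60, x61} — both open, so U is clopen.
  U = {x56, x57, x58, x59, x60, x61}, X ∖ U = ∅ — both open, so U is clopen.
Only trivial clopens (∅ and X) exist, so (X, τ) is connected.
Compute connected components by grouping points that agree on all clopens:
  component: {x56, x57, x58, x59, x60, x61}


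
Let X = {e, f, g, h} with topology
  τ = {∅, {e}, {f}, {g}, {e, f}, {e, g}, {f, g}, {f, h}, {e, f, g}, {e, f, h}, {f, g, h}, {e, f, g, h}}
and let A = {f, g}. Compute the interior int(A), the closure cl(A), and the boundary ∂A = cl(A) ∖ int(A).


int(A) = {f, g}, cl(A) = {f, g, h}, ∂A = {h}.

Closed sets in (X, τ) are complements of opens:
  closed(X, τ) = {∅, {e}, {g}, {h}, {e, g}, {e, h}, {f, h}, {g, h}, {e, f, h}, {e, g, h}, {f, g, h}, {e, f, g, h}}.
int(A) = ⋃ {U ∈ τ : U ⊆ A}. Opens contained in A: ∅, {f}, {g}, {f, g}.
Taking the union of these: int(A) = {f, g}.
cl(A) = ⋂ {C closed : A ⊆ C}. Closed sets containing A: {f, g, h}, {e, f, g, h}.
Intersecting these: cl(A) = {f, g, h}.
∂A = cl(A) ∖ int(A) = {f, g, h} ∖ {f, g} = {h}.


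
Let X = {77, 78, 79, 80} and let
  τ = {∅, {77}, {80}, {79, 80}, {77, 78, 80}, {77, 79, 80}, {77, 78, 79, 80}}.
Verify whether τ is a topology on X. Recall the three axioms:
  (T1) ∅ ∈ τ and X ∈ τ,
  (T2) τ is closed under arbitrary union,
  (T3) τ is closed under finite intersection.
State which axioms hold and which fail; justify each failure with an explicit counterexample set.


τ is NOT a topology on X.

Axiom (T1): ∅ ∈ τ? Yes; X ∈ τ? Yes.
Axiom (T2/T3): check pairwise unions and intersections of members of τ.
Counterexample for (T2): {77} ∪ {80} = {77, 80} ∉ τ. Therefore τ is NOT a topology.


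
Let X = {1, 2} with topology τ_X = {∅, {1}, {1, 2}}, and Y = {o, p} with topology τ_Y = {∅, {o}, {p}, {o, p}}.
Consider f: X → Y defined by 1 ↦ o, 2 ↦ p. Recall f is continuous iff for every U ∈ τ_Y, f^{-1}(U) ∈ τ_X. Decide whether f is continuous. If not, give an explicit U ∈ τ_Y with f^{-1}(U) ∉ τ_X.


f is NOT continuous.

Compute f^{-1}(U) for each U ∈ τ_Y:
  U = ∅: f^{-1}(U) = ∅ ∈ τ_X ✓.
  U = {o}: f^{-1}(U) = {1} ∈ τ_X ✓.
  U = {p}: f^{-1}(U) = {2} ∉ τ_X ✗.
  U = {o, p}: f^{-1}(U) = {1, 2} ∈ τ_X ✓.
Found U = {p} with f^{-1}(U) = {2} not in τ_X. Therefore f is NOT continuous.


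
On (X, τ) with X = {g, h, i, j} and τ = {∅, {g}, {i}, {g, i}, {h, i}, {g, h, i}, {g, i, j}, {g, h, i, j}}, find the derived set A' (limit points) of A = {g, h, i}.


A' = {h, j}

For each x ∈ X, list the open sets U ∈ τ with x ∈ U, then check whether U ∩ (A ∖ {x}) ≠ ∅ for every such U.
  x = g: open {g} ∋ x has {g} ∩ (A ∖ {g}) = ∅, so x is NOT a limit point.
  x = h: opens ∋ x are {h, i}, {g, h, i}, {g, h, i, j}; each meets A ∖ {h}, so x IS a limit point.
  x = i: open {i} ∋ x has {i} ∩ (A ∖ {i}) = ∅, so x is NOT a limit point.
  x = j: opens ∋ x are {g, i, j}, {g, h, i, j}; each meets A ∖ {j}, so x IS a limit point.
Collecting: A' = {h, j}.


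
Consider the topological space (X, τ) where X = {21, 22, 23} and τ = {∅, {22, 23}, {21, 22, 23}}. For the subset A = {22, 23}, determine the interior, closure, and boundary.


int(A) = {22, 23}, cl(A) = {21, 22, 23}, ∂A = {21}.

Closed sets in (X, τ) are complements of opens:
  closed(X, τ) = {∅, {21}, {21, 22, 23}}.
int(A) = ⋃ {U ∈ τ : U ⊆ A}. Opens contained in A: ∅, {22, 23}.
Taking the union of these: int(A) = {22, 23}.
cl(A) = ⋂ {C closed : A ⊆ C}. Closed sets containing A: {21, 22, 23}.
Intersecting these: cl(A) = {21, 22, 23}.
∂A = cl(A) ∖ int(A) = {21, 22, 23} ∖ {22, 23} = {21}.


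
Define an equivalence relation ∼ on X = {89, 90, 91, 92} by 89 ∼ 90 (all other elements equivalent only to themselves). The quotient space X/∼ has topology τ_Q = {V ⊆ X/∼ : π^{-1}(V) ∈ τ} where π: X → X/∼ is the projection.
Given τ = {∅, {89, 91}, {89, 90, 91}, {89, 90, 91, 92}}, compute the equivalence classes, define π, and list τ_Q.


X/∼ = {[89=90], [91], [92]}; |τ_Q| = 3.

Equivalence classes: [89=90], [91], [92].
Quotient map π: X → X/∼ sends 89 ↦ [89=90], 90 ↦ [89=90], 91 ↦ [91], 92 ↦ [92].
For each subset V ⊆ X/∼, compute π^{-1}(V) ⊆ X and check whether π^{-1}(V) ∈ τ. V is open in τ_Q iff π^{-1}(V) ∈ τ.
  V = {}: π^{-1}(V) = ∅ ∈ τ ✓.
  V = {[89=90]}: π^{-1}(V) = {89, 90} ∉ τ ✗.
  V = {[91]}: π^{-1}(V) = {91} ∉ τ ✗.
  V = {[89=90], [91]}: π^{-1}(V) = {89, 90, 91} ∈ τ ✓.
  V = {[92]}: π^{-1}(V) = {92} ∉ τ ✗.
  V = {[89=90], [92]}: π^{-1}(V) = {89, 90, 92} ∉ τ ✗.
  V = {[91], [92]}: π^{-1}(V) = {91, 92} ∉ τ ✗.
  V = {[89=90], [91], [92]}: π^{-1}(V) = {89, 90, 91, 92} ∈ τ ✓.
Open sets in the quotient: τ_Q = {{}, {[89=90], [91]}, {[89=90], [91], [92]}} (3 elements).


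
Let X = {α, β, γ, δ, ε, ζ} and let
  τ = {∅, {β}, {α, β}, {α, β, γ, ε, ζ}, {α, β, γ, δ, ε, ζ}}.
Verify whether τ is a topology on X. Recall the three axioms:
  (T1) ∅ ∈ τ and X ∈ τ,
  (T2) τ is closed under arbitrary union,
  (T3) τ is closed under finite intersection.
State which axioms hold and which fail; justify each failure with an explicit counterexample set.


τ IS a topology on X.

Axiom (T1): ∅ ∈ τ? Yes; X ∈ τ? Yes.
Axiom (T2/T3): check pairwise unions and intersections of members of τ.
All pairwise intersections and unions checked — each lies in τ. Therefore τ satisfies (T1), (T2), (T3): it IS a topology on X.


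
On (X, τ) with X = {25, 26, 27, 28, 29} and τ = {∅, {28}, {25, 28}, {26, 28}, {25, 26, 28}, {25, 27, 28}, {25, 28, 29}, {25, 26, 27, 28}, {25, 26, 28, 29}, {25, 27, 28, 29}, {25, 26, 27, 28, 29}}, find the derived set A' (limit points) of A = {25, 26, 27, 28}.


A' = {25, 26, 27, 29}

For each x ∈ X, list the open sets U ∈ τ with x ∈ U, then check whether U ∩ (A ∖ {x}) ≠ ∅ for every such U.
  x = 25: opens ∋ x are {25, 28}, {25, 26, 28}, {25, 27, 28}, {25, 28, 29}, {25, 26, 27, 28}, {25, 26, 28, 29}, {25, 27, 28, 29}, {25, 26, 27, 28, 29}; each meets A ∖ {25}, so x IS a limit point.
  x = 26: opens ∋ x are {26, 28}, {25, 26, 28}, {25, 26, 27, 28}, {25, 26, 28, 29}, {25, 26, 27, 28, 29}; each meets A ∖ {26}, so x IS a limit point.
  x = 27: opens ∋ x are {25, 27, 28}, {25, 26, 27, 28}, {25, 27, 28, 29}, {25, 26, 27, 28, 29}; each meets A ∖ {27}, so x IS a limit point.
  x = 28: open {28} ∋ x has {28} ∩ (A ∖ {28}) = ∅, so x is NOT a limit point.
  x = 29: opens ∋ x are {25, 28, 29}, {25, 26, 28, 29}, {25, 27, 28, 29}, {25, 26, 27, 28, 29}; each meets A ∖ {29}, so x IS a limit point.
Collecting: A' = {25, 26, 27, 29}.


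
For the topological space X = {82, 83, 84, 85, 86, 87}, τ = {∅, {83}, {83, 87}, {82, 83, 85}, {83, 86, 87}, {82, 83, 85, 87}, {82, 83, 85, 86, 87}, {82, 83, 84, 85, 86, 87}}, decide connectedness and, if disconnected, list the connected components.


(X, τ) is connected.

Find clopen sets (U ∈ τ with X ∖ U ∈ τ):
  U = ∅, X ∖ U = {82, 83, 84, 85, 86, 87} — both open, so U is clopen.
  U = {82, 83, 84, 85, 86, 87}, X ∖ U = ∅ — both open, so U is clopen.
Only trivial clopens (∅ and X) exist, so (X, τ) is connected.
Compute connected components by grouping points that agree on all clopens:
  component: {82, 83, 84, 85, 86, 87}


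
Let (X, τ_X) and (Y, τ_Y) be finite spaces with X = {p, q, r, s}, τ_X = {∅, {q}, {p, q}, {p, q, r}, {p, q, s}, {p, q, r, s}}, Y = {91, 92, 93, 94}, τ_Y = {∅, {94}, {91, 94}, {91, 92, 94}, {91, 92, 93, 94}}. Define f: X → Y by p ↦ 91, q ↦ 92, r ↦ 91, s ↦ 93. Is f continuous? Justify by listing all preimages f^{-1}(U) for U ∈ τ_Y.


f is NOT continuous.

Compute f^{-1}(U) for each U ∈ τ_Y:
  U = ∅: f^{-1}(U) = ∅ ∈ τ_X ✓.
  U = {94}: f^{-1}(U) = ∅ ∈ τ_X ✓.
  U = {91, 94}: f^{-1}(U) = {p, r} ∉ τ_X ✗.
  U = {91, 92, 94}: f^{-1}(U) = {p, q, r} ∈ τ_X ✓.
  U = {91, 92, 93, 94}: f^{-1}(U) = {p, q, r, s} ∈ τ_X ✓.
Found U = {91, 94} with f^{-1}(U) = {p, r} not in τ_X. Therefore f is NOT continuous.


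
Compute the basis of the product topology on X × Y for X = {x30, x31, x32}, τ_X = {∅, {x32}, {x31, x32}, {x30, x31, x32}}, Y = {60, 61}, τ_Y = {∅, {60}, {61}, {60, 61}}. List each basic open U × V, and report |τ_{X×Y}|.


Basis B = {∅ × ∅, {x32} × {60}, {x32} × {61}, {x31, x32} × {60}, {x31, x32} × {61}, {x32} × {60, 61}, {x30, x31, x32} × {60}, {x30, x31, x32} × {61}, {x31, x32} × {60, 61}, {x30, x31, x32} × {60, 61}}; |τ_{X×Y}| = 16.

Enumerate products U × V with U ∈ τ_X, V ∈ τ_Y (deduplicated):
  ∅ × ∅ = {} (∅)
  {x32} × {60} = {(x32,60)}
  {x32} × {61} = {(x32,61)}
  {x31, x32} × {60} = {(x31,60), (x32,60)}
  {x31, x32} × {61} = {(x31,61), (x32,61)}
  {x32} × {60, 61} = {(x32,60), (x32,61)}
  {x30, x31, x32} × {60} = {(x30,60), (x31,60), (x32,60)}
  {x30, x31, x32} × {61} = {(x30,61), (x31,61), (x32,61)}
  {x31, x32} × {60, 61} = {(x31,60), (x31,61), (x32,60), (x32,61)}
  {x30, x31, x32} × {60, 61} = {(x30,60), (x30,61), (x31,60), (x31,61), (x32,60), (x32,61)}
These 10 distinct sets form the basis B.
Close under arbitrary unions to get τ_{X×Y}; counting gives |τ_{X×Y}| = 16.


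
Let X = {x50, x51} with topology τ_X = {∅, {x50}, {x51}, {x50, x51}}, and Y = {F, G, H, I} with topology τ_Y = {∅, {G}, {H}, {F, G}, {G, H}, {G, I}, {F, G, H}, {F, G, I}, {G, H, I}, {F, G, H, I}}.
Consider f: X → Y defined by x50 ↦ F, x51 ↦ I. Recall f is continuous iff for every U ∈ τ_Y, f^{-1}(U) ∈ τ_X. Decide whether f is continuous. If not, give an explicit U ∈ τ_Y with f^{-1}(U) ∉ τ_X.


f IS continuous.

Compute f^{-1}(U) for each U ∈ τ_Y:
  U = ∅: f^{-1}(U) = ∅ ∈ τ_X ✓.
  U = {G}: f^{-1}(U) = ∅ ∈ τ_X ✓.
  U = {H}: f^{-1}(U) = ∅ ∈ τ_X ✓.
  U = {F, G}: f^{-1}(U) = {x50} ∈ τ_X ✓.
  U = {G, H}: f^{-1}(U) = ∅ ∈ τ_X ✓.
  U = {G, I}: f^{-1}(U) = {x51} ∈ τ_X ✓.
  U = {F, G, H}: f^{-1}(U) = {x50} ∈ τ_X ✓.
  U = {F, G, I}: f^{-1}(U) = {x50, x51} ∈ τ_X ✓.
  U = {G, H, I}: f^{-1}(U) = {x51} ∈ τ_X ✓.
  U = {F, G, H, I}: f^{-1}(U) = {x50, x51} ∈ τ_X ✓.
Every preimage lies in τ_X, so f IS continuous.


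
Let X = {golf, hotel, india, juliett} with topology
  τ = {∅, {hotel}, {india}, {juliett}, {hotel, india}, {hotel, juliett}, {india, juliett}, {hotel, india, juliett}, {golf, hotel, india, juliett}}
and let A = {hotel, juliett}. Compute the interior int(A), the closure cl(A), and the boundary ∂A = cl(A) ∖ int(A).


int(A) = {hotel, juliett}, cl(A) = {golf, hotel, juliett}, ∂A = {golf}.

Closed sets in (X, τ) are complements of opens:
  closed(X, τ) = {∅, {golf}, {golf, hotel}, {golf, india}, {golf, juliett}, {golf, hotel, india}, {golf, hotel, juliett}, {golf, india, juliett}, {golf, hotel, india, juliett}}.
int(A) = ⋃ {U ∈ τ : U ⊆ A}. Opens contained in A: ∅, {hotel}, {juliett}, {hotel, juliett}.
Taking the union of these: int(A) = {hotel, juliett}.
cl(A) = ⋂ {C closed : A ⊆ C}. Closed sets containing A: {golf, hotel, juliett}, {golf, hotel, india, juliett}.
Intersecting these: cl(A) = {golf, hotel, juliett}.
∂A = cl(A) ∖ int(A) = {golf, hotel, juliett} ∖ {hotel, juliett} = {golf}.


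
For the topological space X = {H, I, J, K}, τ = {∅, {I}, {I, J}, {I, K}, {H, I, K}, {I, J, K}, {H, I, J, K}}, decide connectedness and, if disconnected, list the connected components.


(X, τ) is connected.

Find clopen sets (U ∈ τ with X ∖ U ∈ τ):
  U = ∅, X ∖ U = {H, I, J, K} — both open, so U is clopen.
  U = {H, I, J, K}, X ∖ U = ∅ — both open, so U is clopen.
Only trivial clopens (∅ and X) exist, so (X, τ) is connected.
Compute connected components by grouping points that agree on all clopens:
  component: {H, I, J, K}


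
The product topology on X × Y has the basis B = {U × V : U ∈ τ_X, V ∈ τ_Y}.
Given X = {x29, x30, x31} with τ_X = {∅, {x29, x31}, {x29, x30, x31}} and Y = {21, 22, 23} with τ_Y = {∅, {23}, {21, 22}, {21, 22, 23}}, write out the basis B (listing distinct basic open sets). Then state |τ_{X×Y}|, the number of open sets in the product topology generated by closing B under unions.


Basis B = {∅ × ∅, {x29, x31} × {23}, {x29, x30, x31} × {23}, {x29, x31} × {21, 22}, {x29, x31} × {21, 22, 23}, {x29, x30, x31} × {21, 22}, {x29, x30, x31} × {21, 22, 23}}; |τ_{X×Y}| = 9.

Enumerate products U × V with U ∈ τ_X, V ∈ τ_Y (deduplicated):
  ∅ × ∅ = {} (∅)
  {x29, x31} × {23} = {(x29,23), (x31,23)}
  {x29, x30, x31} × {23} = {(x29,23), (x30,23), (x31,23)}
  {x29, x31} × {21, 22} = {(x29,21), (x29,22), (x31,21), (x31,22)}
  {x29, x31} × {21, 22, 23} = {(x29,21), (x29,22), (x29,23), (x31,21), (x31,22), (x31,23)}
  {x29, x30, x31} × {21, 22} = {(x29,21), (x29,22), (x30,21), (x30,22), (x31,21), (x31,22)}
  {x29, x30, x31} × {21, 22, 23} = {(x29,21), (x29,22), (x29,23), (x30,21), (x30,22), (x30,23), (x31,21), (x31,22), (x31,23)}
These 7 distinct sets form the basis B.
Close under arbitrary unions to get τ_{X×Y}; counting gives |τ_{X×Y}| = 9.


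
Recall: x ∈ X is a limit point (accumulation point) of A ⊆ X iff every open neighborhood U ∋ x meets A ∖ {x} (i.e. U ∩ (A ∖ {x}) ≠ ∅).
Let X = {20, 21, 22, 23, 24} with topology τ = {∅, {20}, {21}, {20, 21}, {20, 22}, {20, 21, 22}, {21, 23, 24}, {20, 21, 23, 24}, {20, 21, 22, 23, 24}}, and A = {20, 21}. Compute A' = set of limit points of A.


A' = {22, 23, 24}

For each x ∈ X, list the open sets U ∈ τ with x ∈ U, then check whether U ∩ (A ∖ {x}) ≠ ∅ for every such U.
  x = 20: open {20} ∋ x has {20} ∩ (A ∖ {20}) = ∅, so x is NOT a limit point.
  x = 21: open {21} ∋ x has {21} ∩ (A ∖ {21}) = ∅, so x is NOT a limit point.
  x = 22: opens ∋ x are {20, 22}, {20, 21, 22}, {20, 21, 22, 23, 24}; each meets A ∖ {22}, so x IS a limit point.
  x = 23: opens ∋ x are {21, 23, 24}, {20, 21, 23, 24}, {20, 21, 22, 23, 24}; each meets A ∖ {23}, so x IS a limit point.
  x = 24: opens ∋ x are {21, 23, 24}, {20, 21, 23, 24}, {20, 21, 22, 23, 24}; each meets A ∖ {24}, so x IS a limit point.
Collecting: A' = {22, 23, 24}.


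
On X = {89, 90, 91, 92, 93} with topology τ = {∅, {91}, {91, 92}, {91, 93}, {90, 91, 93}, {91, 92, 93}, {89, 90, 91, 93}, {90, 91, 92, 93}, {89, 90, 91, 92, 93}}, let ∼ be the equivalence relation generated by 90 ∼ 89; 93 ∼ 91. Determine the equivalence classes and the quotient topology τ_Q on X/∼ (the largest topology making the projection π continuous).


X/∼ = {[89=90], [91=93], [92]}; |τ_Q| = 5.

Equivalence classes: [89=90], [91=93], [92].
Quotient map π: X → X/∼ sends 89 ↦ [89=90], 90 ↦ [89=90], 91 ↦ [91=93], 92 ↦ [92], 93 ↦ [91=93].
For each subset V ⊆ X/∼, compute π^{-1}(V) ⊆ X and check whether π^{-1}(V) ∈ τ. V is open in τ_Q iff π^{-1}(V) ∈ τ.
  V = {}: π^{-1}(V) = ∅ ∈ τ ✓.
  V = {[89=90]}: π^{-1}(V) = {89, 90} ∉ τ ✗.
  V = {[91=93]}: π^{-1}(V) = {91, 93} ∈ τ ✓.
  V = {[89=90], [91=93]}: π^{-1}(V) = {89, 90, 91, 93} ∈ τ ✓.
  V = {[92]}: π^{-1}(V) = {92} ∉ τ ✗.
  V = {[89=90], [92]}: π^{-1}(V) = {89, 90, 92} ∉ τ ✗.
  V = {[91=93], [92]}: π^{-1}(V) = {91, 92, 93} ∈ τ ✓.
  V = {[89=90], [91=93], [92]}: π^{-1}(V) = {89, 90, 91, 92, 93} ∈ τ ✓.
Open sets in the quotient: τ_Q = {{}, {[91=93]}, {[89=90], [91=93]}, {[91=93], [92]}, {[89=90], [91=93], [92]}} (5 elements).


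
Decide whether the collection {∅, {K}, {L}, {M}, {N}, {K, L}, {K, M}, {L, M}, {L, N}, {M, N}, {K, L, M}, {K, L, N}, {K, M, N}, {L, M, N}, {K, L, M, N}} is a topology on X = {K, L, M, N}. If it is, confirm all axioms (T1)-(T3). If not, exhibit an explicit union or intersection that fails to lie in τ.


τ is NOT a topology on X.

Axiom (T1): ∅ ∈ τ? Yes; X ∈ τ? Yes.
Axiom (T2/T3): check pairwise unions and intersections of members of τ.
Counterexample for (T2): {K} ∪ {N} = {K, N} ∉ τ. Therefore τ is NOT a topology.


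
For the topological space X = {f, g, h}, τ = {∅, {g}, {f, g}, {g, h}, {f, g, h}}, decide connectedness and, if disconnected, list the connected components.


(X, τ) is connected.

Find clopen sets (U ∈ τ with X ∖ U ∈ τ):
  U = ∅, X ∖ U = {f, g, h} — both open, so U is clopen.
  U = {f, g, h}, X ∖ U = ∅ — both open, so U is clopen.
Only trivial clopens (∅ and X) exist, so (X, τ) is connected.
Compute connected components by grouping points that agree on all clopens:
  component: {f, g, h}


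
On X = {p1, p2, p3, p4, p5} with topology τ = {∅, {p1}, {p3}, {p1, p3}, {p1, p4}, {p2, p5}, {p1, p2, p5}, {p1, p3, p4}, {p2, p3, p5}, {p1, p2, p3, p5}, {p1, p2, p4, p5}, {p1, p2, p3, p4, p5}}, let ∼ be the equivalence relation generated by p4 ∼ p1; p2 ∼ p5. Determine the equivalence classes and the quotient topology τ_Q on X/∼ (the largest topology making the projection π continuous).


X/∼ = {[p1=p4], [p2=p5], [p3]}; |τ_Q| = 8.

Equivalence classes: [p1=p4], [p2=p5], [p3].
Quotient map π: X → X/∼ sends p1 ↦ [p1=p4], p2 ↦ [p2=p5], p3 ↦ [p3], p4 ↦ [p1=p4], p5 ↦ [p2=p5].
For each subset V ⊆ X/∼, compute π^{-1}(V) ⊆ X and check whether π^{-1}(V) ∈ τ. V is open in τ_Q iff π^{-1}(V) ∈ τ.
  V = {}: π^{-1}(V) = ∅ ∈ τ ✓.
  V = {[p1=p4]}: π^{-1}(V) = {p1, p4} ∈ τ ✓.
  V = {[p2=p5]}: π^{-1}(V) = {p2, p5} ∈ τ ✓.
  V = {[p1=p4], [p2=p5]}: π^{-1}(V) = {p1, p2, p4, p5} ∈ τ ✓.
  V = {[p3]}: π^{-1}(V) = {p3} ∈ τ ✓.
  V = {[p1=p4], [p3]}: π^{-1}(V) = {p1, p3, p4} ∈ τ ✓.
  V = {[p2=p5], [p3]}: π^{-1}(V) = {p2, p3, p5} ∈ τ ✓.
  V = {[p1=p4], [p2=p5], [p3]}: π^{-1}(V) = {p1, p2, p3, p4, p5} ∈ τ ✓.
Open sets in the quotient: τ_Q = {{}, {[p1=p4]}, {[p2=p5]}, {[p1=p4], [p2=p5]}, {[p3]}, {[p1=p4], [p3]}, {[p2=p5], [p3]}, {[p1=p4], [p2=p5], [p3]}} (8 elements).


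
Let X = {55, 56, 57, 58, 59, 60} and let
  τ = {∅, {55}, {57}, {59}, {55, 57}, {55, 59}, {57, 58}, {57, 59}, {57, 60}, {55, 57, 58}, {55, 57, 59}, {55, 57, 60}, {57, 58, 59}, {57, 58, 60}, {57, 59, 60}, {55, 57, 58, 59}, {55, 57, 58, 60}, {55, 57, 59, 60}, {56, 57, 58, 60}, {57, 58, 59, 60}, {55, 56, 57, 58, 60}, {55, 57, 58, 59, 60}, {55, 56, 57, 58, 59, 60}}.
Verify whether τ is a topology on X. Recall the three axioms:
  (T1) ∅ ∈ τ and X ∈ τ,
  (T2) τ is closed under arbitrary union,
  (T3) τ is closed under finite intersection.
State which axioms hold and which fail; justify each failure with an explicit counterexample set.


τ is NOT a topology on X.

Axiom (T1): ∅ ∈ τ? Yes; X ∈ τ? Yes.
Axiom (T2/T3): check pairwise unions and intersections of members of τ.
Counterexample for (T2): {59} ∪ {56, 57, 58, 60} = {56, 57, 58, 59, 60} ∉ τ. Therefore τ is NOT a topology.


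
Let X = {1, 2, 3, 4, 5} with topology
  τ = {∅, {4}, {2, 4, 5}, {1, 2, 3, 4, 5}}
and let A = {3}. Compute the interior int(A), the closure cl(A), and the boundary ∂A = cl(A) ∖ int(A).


int(A) = ∅, cl(A) = {1, 3}, ∂A = {1, 3}.

Closed sets in (X, τ) are complements of opens:
  closed(X, τ) = {∅, {1, 3}, {1, 2, 3, 5}, {1, 2, 3, 4, 5}}.
int(A) = ⋃ {U ∈ τ : U ⊆ A}. Opens contained in A: ∅.
Taking the union of these: int(A) = ∅.
cl(A) = ⋂ {C closed : A ⊆ C}. Closed sets containing A: {1, 3}, {1, 2, 3, 5}, {1, 2, 3, 4, 5}.
Intersecting these: cl(A) = {1, 3}.
∂A = cl(A) ∖ int(A) = {1, 3} ∖ ∅ = {1, 3}.


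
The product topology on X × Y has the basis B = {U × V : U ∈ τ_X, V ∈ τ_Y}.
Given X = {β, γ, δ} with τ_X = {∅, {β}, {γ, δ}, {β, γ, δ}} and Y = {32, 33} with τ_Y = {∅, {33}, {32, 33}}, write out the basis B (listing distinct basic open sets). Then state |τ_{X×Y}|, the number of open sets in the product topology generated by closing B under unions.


Basis B = {∅ × ∅, {β} × {33}, {β} × {32, 33}, {γ, δ} × {33}, {β, γ, δ} × {33}, {γ, δ} × {32, 33}, {β, γ, δ} × {32, 33}}; |τ_{X×Y}| = 9.

Enumerate products U × V with U ∈ τ_X, V ∈ τ_Y (deduplicated):
  ∅ × ∅ = {} (∅)
  {β} × {33} = {(β,33)}
  {β} × {32, 33} = {(β,32), (β,33)}
  {γ, δ} × {33} = {(γ,33), (δ,33)}
  {β, γ, δ} × {33} = {(β,33), (γ,33), (δ,33)}
  {γ, δ} × {32, 33} = {(γ,32), (γ,33), (δ,32), (δ,33)}
  {β, γ, δ} × {32, 33} = {(β,32), (β,33), (γ,32), (γ,33), (δ,32), (δ,33)}
These 7 distinct sets form the basis B.
Close under arbitrary unions to get τ_{X×Y}; counting gives |τ_{X×Y}| = 9.


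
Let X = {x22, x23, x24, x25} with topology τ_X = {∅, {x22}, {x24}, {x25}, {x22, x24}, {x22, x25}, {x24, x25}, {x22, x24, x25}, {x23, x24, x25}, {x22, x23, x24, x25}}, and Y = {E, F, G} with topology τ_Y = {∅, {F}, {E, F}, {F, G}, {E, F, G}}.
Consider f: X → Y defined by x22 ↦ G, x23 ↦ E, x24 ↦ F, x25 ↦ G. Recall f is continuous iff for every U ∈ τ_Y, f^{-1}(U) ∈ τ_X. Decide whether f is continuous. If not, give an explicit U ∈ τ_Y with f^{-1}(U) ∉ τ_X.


f is NOT continuous.

Compute f^{-1}(U) for each U ∈ τ_Y:
  U = ∅: f^{-1}(U) = ∅ ∈ τ_X ✓.
  U = {F}: f^{-1}(U) = {x24} ∈ τ_X ✓.
  U = {E, F}: f^{-1}(U) = {x23, x24} ∉ τ_X ✗.
  U = {F, G}: f^{-1}(U) = {x22, x24, x25} ∈ τ_X ✓.
  U = {E, F, G}: f^{-1}(U) = {x22, x23, x24, x25} ∈ τ_X ✓.
Found U = {E, F} with f^{-1}(U) = {x23, x24} not in τ_X. Therefore f is NOT continuous.


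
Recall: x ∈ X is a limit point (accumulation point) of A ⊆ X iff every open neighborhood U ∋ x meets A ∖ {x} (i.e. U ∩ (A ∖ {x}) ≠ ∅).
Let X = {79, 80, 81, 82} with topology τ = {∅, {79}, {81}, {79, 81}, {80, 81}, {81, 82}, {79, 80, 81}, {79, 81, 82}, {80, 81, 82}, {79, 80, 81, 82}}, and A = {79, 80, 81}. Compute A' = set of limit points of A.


A' = {80, 82}

For each x ∈ X, list the open sets U ∈ τ with x ∈ U, then check whether U ∩ (A ∖ {x}) ≠ ∅ for every such U.
  x = 79: open {79} ∋ x has {79} ∩ (A ∖ {79}) = ∅, so x is NOT a limit point.
  x = 80: opens ∋ x are {80, 81}, {79, 80, 81}, {80, 81, 82}, {79, 80, 81, 82}; each meets A ∖ {80}, so x IS a limit point.
  x = 81: open {81} ∋ x has {81} ∩ (A ∖ {81}) = ∅, so x is NOT a limit point.
  x = 82: opens ∋ x are {81, 82}, {79, 81, 82}, {80, 81, 82}, {79, 80, 81, 82}; each meets A ∖ {82}, so x IS a limit point.
Collecting: A' = {80, 82}.


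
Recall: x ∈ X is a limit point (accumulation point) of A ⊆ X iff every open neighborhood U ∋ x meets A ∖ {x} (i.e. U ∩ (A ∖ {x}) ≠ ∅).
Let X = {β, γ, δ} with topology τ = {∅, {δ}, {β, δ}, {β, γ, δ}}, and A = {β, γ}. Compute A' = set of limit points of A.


A' = {γ}

For each x ∈ X, list the open sets U ∈ τ with x ∈ U, then check whether U ∩ (A ∖ {x}) ≠ ∅ for every such U.
  x = β: open {β, δ} ∋ x has {β, δ} ∩ (A ∖ {β}) = ∅, so x is NOT a limit point.
  x = γ: opens ∋ x are {β, γ, δ}; each meets A ∖ {γ}, so x IS a limit point.
  x = δ: open {δ} ∋ x has {δ} ∩ (A ∖ {δ}) = ∅, so x is NOT a limit point.
Collecting: A' = {γ}.


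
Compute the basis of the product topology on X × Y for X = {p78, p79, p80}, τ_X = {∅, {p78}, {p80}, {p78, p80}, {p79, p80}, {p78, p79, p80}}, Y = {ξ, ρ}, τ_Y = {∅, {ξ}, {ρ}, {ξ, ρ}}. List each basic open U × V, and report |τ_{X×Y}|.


Basis B = {∅ × ∅, {p78} × {ξ}, {p78} × {ρ}, {p80} × {ξ}, {p80} × {ρ}, {p78} × {ξ, ρ}, {p78, p80} × {ξ}, {p78, p80} × {ρ}, {p79, p80} × {ξ}, {p79, p80} × {ρ}, {p80} × {ξ, ρ}, {p78, p79, p80} × {ξ}, {p78, p79, p80} × {ρ}, {p78, p80} × {ξ, ρ}, {p79, p80} × {ξ, ρ}, {p78, p79, p80} × {ξ, ρ}}; |τ_{X×Y}| = 36.

Enumerate products U × V with U ∈ τ_X, V ∈ τ_Y (deduplicated):
  ∅ × ∅ = {} (∅)
  {p78} × {ξ} = {(p78,ξ)}
  {p78} × {ρ} = {(p78,ρ)}
  {p80} × {ξ} = {(p80,ξ)}
  {p80} × {ρ} = {(p80,ρ)}
  {p78} × {ξ, ρ} = {(p78,ξ), (p78,ρ)}
  {p78, p80} × {ξ} = {(p78,ξ), (p80,ξ)}
  {p78, p80} × {ρ} = {(p78,ρ), (p80,ρ)}
  {p79, p80} × {ξ} = {(p79,ξ), (p80,ξ)}
  {p79, p80} × {ρ} = {(p79,ρ), (p80,ρ)}
  {p80} × {ξ, ρ} = {(p80,ξ), (p80,ρ)}
  {p78, p79, p80} × {ξ} = {(p78,ξ), (p79,ξ), (p80,ξ)}
  {p78, p79, p80} × {ρ} = {(p78,ρ), (p79,ρ), (p80,ρ)}
  {p78, p80} × {ξ, ρ} = {(p78,ξ), (p78,ρ), (p80,ξ), (p80,ρ)}
  {p79, p80} × {ξ, ρ} = {(p79,ξ), (p79,ρ), (p80,ξ), (p80,ρ)}
  {p78, p79, p80} × {ξ, ρ} = {(p78,ξ), (p78,ρ), (p79,ξ), (p79,ρ), (p80,ξ), (p80,ρ)}
These 16 distinct sets form the basis B.
Close under arbitrary unions to get τ_{X×Y}; counting gives |τ_{X×Y}| = 36.
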